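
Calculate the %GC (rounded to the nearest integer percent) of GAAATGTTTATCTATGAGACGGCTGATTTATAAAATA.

27%

Base counts: T=13, G=7, C=3, A=14
G+C = 7 + 3 = 10 out of 37 bases
%GC = 10/37 × 100 = 27.03% ≈ 27%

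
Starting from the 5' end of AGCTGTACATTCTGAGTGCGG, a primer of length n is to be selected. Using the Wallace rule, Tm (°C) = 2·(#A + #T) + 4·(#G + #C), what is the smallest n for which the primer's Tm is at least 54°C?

First 18 bases: AGCTGTACATTCTGAGTG → Tm = 52°C (< 54°C)
First 19 bases: AGCTGTACATTCTGAGTGC → Tm = 56°C (≥ 54°C)
Each additional base adds 2°C (A/T) or 4°C (G/C), so Tm is non-decreasing in n; n = 19 is the first length to reach 54°C.

n = 19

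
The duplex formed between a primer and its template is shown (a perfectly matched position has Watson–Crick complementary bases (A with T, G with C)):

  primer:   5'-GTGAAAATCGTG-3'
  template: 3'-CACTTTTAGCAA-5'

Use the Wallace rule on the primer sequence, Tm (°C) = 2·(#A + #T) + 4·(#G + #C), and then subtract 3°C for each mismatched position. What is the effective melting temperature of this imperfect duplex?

Primer base counts: A=4, T=3, G=4, C=1 → A+T=7, G+C=5
Perfect-match Tm = 2(7) + 4(5) = 14 + 20 = 34°C
Mismatches (positions where the bases are not complementary): 1 (at position 12)
Effective Tm = 34 − 1×3 = 34 − 3 = 31°C

31°C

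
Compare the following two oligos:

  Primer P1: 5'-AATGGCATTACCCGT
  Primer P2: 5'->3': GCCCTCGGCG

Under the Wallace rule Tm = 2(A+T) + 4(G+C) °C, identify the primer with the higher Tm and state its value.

Primer P1, 44°C

Primer P1: A+T=8, G+C=7 → Tm = 2(8)+4(7) = 44°C
Primer P2: A+T=1, G+C=9 → Tm = 2(1)+4(9) = 38°C
44°C vs 38°C → primer P1 is higher.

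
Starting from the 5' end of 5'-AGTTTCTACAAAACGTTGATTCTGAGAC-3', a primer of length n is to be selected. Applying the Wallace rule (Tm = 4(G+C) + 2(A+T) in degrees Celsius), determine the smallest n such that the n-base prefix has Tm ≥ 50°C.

n = 19

First 18 bases: AGTTTCTACAAAACGTTG → Tm = 48°C (< 50°C)
First 19 bases: AGTTTCTACAAAACGTTGA → Tm = 50°C (≥ 50°C)
Since every base adds ≥2°C, Tm only increases with n, so the threshold is first crossed at n = 19.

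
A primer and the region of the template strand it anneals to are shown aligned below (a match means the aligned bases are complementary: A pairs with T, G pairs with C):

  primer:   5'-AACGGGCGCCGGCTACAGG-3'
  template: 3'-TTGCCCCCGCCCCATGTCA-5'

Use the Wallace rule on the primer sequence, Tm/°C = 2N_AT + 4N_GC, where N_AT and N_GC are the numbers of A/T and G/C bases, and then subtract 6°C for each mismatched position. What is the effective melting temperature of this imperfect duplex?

42°C

Primer base counts: A=4, T=1, G=8, C=6 → A+T=5, G+C=14
Perfect-match Tm = 2(5) + 4(14) = 10 + 56 = 66°C
Mismatches (positions where the bases are not complementary): 4 (at positions 7, 10, 13, 19)
Effective Tm = 66 − 4×6 = 66 − 24 = 42°C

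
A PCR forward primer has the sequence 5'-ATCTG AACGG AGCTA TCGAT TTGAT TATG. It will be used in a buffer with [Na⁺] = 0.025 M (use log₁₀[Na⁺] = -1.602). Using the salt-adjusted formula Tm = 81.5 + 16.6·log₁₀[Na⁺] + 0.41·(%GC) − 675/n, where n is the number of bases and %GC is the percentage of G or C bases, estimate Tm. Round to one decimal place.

Length n = 29. G=7, T=10, C=4, A=8
G+C = 11, so %GC = 11/29 × 100 = 37.931%
Salt term: 16.6 × (-1.602) = -26.593
GC term: 0.41 × 37.931 = 15.552; length term: −675/29 = −23.276
Tm = 81.5 + (-26.593) + 15.552 − 23.276 = 47.183 → 47.2°C

47.2°C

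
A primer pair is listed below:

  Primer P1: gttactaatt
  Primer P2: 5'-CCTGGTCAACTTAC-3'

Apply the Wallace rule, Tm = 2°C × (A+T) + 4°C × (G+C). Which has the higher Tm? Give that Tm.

Primer P2, 42°C

Primer P1: A+T=8, G+C=2 → Tm = 2(8)+4(2) = 24°C
Primer P2: A+T=7, G+C=7 → Tm = 2(7)+4(7) = 42°C
24°C vs 42°C → primer P2 is higher.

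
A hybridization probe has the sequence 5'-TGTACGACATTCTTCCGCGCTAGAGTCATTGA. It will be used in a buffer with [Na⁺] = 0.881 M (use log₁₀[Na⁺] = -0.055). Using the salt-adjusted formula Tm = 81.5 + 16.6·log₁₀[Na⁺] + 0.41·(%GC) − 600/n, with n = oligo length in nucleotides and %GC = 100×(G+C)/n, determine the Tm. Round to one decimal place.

81.1°C

Length n = 32. Scanning the sequence gives C=8, G=7, T=10, A=7.
G+C = 15, so %GC = 15/32 × 100 = 46.875%
Salt term: 16.6 × (-0.055) = -0.913
GC term: 0.41 × 46.875 = 19.219; length term: −600/32 = −18.75
Tm = 81.5 + (-0.913) + 19.219 − 18.75 = 81.056 → 81.1°C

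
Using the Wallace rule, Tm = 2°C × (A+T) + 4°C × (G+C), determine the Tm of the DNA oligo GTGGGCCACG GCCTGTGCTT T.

70°C

Counting bases: C=6, A=1, T=6, G=8
A+T = 7, G+C = 14
Tm = 4·14 + 2·7 = 56 + 14 = 70°C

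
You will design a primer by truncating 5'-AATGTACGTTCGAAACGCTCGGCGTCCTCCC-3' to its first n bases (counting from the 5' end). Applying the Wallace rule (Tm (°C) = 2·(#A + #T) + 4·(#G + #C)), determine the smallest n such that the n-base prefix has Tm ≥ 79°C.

n = 26

First 25 bases: AATGTACGTTCGAAACGCTCGGCGT → Tm = 76°C (< 79°C)
First 26 bases: AATGTACGTTCGAAACGCTCGGCGTC → Tm = 80°C (≥ 79°C)
Each additional base adds 2°C (A/T) or 4°C (G/C), so Tm is non-decreasing in n; n = 26 is the first length to reach 79°C.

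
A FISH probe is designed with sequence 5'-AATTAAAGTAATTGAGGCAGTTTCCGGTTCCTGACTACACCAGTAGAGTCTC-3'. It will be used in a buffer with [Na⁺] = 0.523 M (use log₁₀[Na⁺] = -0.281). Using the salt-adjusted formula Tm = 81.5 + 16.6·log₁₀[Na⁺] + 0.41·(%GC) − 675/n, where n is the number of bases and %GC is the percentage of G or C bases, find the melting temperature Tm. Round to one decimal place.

Length n = 52. Counting bases: T=15, G=11, C=11, A=15
G+C = 22, so %GC = 22/52 × 100 = 42.308%
Salt term: 16.6 × (-0.281) = -4.665
GC term: 0.41 × 42.308 = 17.346; length term: −675/52 = −12.981
Tm = 81.5 + (-4.665) + 17.346 − 12.981 = 81.2 → 81.2°C

81.2°C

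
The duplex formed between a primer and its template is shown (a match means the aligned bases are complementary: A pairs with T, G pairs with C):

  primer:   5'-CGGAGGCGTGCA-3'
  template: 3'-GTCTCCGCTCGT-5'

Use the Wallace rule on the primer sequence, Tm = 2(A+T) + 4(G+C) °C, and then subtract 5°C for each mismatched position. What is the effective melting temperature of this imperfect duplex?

Primer base counts: A=2, T=1, G=6, C=3 → A+T=3, G+C=9
Perfect-match Tm = 2(3) + 4(9) = 6 + 36 = 42°C
Mismatches (positions where the bases are not complementary): 2 (at positions 2, 9)
Effective Tm = 42 − 2×5 = 42 − 10 = 32°C

32°C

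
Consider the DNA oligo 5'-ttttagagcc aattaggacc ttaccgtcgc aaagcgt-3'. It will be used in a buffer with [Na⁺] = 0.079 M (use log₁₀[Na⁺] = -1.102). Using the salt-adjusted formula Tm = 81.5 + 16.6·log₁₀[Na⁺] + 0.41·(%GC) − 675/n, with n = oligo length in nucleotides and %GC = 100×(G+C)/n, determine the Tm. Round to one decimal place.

63.8°C

Length n = 37. C=9, T=10, A=10, G=8
G+C = 17, so %GC = 17/37 × 100 = 45.946%
Salt term: 16.6 × (-1.102) = -18.293
GC term: 0.41 × 45.946 = 18.838; length term: −675/37 = −18.243
Tm = 81.5 + (-18.293) + 18.838 − 18.243 = 63.802 → 63.8°C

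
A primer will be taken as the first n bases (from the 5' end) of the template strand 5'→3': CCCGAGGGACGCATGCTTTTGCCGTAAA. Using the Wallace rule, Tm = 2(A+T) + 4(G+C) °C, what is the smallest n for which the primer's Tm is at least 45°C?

n = 13

First 12 bases: CCCGAGGGACGC → Tm = 44°C (< 45°C)
First 13 bases: CCCGAGGGACGCA → Tm = 46°C (≥ 45°C)
Since every base adds ≥2°C, Tm only increases with n, so the threshold is first crossed at n = 13.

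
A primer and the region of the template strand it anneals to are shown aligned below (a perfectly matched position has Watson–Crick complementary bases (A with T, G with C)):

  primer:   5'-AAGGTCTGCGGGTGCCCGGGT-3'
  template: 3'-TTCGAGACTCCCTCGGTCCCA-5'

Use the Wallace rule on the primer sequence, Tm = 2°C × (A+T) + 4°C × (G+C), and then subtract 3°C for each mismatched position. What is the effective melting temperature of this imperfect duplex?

60°C

Primer base counts: A=2, T=4, G=10, C=5 → A+T=6, G+C=15
Perfect-match Tm = 2(6) + 4(15) = 12 + 60 = 72°C
Mismatches (positions where the bases are not complementary): 4 (at positions 4, 9, 13, 17)
Effective Tm = 72 − 4×3 = 72 − 12 = 60°C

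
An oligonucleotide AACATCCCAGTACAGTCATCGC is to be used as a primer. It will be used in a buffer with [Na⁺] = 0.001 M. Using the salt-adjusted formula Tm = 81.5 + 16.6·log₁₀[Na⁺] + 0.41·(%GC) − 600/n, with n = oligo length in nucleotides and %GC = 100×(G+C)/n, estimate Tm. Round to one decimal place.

Length n = 22. Scanning the sequence gives G=3, C=8, T=4, A=7.
G+C = 11, so %GC = 11/22 × 100 = 50%
Salt term: 16.6 × (-3) = -49.8
GC term: 0.41 × 50 = 20.5; length term: −600/22 = −27.273
Tm = 81.5 + (-49.8) + 20.5 − 27.273 = 24.927 → 24.9°C

24.9°C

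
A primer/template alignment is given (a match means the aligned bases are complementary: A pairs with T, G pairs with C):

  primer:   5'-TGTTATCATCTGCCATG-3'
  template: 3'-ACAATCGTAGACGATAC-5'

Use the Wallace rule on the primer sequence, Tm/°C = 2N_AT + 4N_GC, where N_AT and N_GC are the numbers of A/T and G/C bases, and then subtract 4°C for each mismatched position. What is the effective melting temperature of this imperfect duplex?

40°C

Primer base counts: A=3, T=7, G=3, C=4 → A+T=10, G+C=7
Perfect-match Tm = 2(10) + 4(7) = 20 + 28 = 48°C
Mismatches (positions where the bases are not complementary): 2 (at positions 6, 14)
Effective Tm = 48 − 2×4 = 48 − 8 = 40°C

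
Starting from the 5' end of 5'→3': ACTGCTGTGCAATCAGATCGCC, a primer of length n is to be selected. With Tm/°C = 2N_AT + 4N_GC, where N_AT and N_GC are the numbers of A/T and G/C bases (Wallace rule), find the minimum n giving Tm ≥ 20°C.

First 6 bases: ACTGCT → Tm = 18°C (< 20°C)
First 7 bases: ACTGCTG → Tm = 22°C (≥ 20°C)
Each additional base adds 2°C (A/T) or 4°C (G/C), so Tm is non-decreasing in n; n = 7 is the first length to reach 20°C.

n = 7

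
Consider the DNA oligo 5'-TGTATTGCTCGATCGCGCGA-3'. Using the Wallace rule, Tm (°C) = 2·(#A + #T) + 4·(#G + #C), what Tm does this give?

Scanning the sequence gives A=3, T=6, C=5, G=6.
So N_AT = 9 and N_GC = 11.
Tm = 2(9) + 4(11) = 18 + 44 = 62°C

62°C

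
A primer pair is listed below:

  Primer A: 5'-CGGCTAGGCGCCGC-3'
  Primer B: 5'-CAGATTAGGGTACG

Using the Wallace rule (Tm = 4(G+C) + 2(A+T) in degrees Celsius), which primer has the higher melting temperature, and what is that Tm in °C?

Primer A, 52°C

Primer A: A+T=2, G+C=12 → Tm = 2(2)+4(12) = 52°C
Primer B: A+T=7, G+C=7 → Tm = 2(7)+4(7) = 42°C
52°C vs 42°C → primer A is higher.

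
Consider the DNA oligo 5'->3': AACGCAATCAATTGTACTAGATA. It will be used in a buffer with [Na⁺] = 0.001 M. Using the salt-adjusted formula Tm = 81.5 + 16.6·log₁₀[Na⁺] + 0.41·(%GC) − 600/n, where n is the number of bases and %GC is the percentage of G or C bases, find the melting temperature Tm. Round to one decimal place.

Length n = 23. Base counts: T=6, G=3, C=4, A=10
G+C = 7, so %GC = 7/23 × 100 = 30.435%
Salt term: 16.6 × (-3) = -49.8
GC term: 0.41 × 30.435 = 12.478; length term: −600/23 = −26.087
Tm = 81.5 + (-49.8) + 12.478 − 26.087 = 18.091 → 18.1°C

18.1°C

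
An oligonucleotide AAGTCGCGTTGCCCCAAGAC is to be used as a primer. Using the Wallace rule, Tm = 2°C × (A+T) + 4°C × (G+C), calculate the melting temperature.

Scanning the sequence gives A=5, G=5, T=3, C=7.
AT pairs contribute 8, GC pairs contribute 12.
Tm = 4·12 + 2·8 = 48 + 16 = 64°C

64°C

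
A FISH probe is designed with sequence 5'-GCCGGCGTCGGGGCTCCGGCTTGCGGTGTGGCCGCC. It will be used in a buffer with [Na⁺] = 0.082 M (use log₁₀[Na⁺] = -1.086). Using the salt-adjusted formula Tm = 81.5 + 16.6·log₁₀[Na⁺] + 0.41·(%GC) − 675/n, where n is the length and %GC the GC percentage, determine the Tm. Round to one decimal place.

78.9°C

Length n = 36. Scanning the sequence gives T=6, C=13, A=0, G=17.
G+C = 30, so %GC = 30/36 × 100 = 83.333%
Salt term: 16.6 × (-1.086) = -18.028
GC term: 0.41 × 83.333 = 34.167; length term: −675/36 = −18.75
Tm = 81.5 + (-18.028) + 34.167 − 18.75 = 78.889 → 78.9°C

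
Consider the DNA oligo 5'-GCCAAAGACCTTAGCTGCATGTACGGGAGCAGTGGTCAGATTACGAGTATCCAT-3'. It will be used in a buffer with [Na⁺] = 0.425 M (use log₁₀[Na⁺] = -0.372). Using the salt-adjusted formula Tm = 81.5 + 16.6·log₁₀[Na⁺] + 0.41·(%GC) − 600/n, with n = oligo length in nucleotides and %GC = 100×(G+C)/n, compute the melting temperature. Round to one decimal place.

Length n = 54. Scanning the sequence gives T=12, C=12, A=15, G=15.
G+C = 27, so %GC = 27/54 × 100 = 50%
Salt term: 16.6 × (-0.372) = -6.175
GC term: 0.41 × 50 = 20.5; length term: −600/54 = −11.111
Tm = 81.5 + (-6.175) + 20.5 − 11.111 = 84.714 → 84.7°C

84.7°C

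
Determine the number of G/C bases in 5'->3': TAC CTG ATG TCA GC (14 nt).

7

Scanning the sequence gives G=3, C=4, A=3, T=4.
Total G or C: 3 + 4 = 7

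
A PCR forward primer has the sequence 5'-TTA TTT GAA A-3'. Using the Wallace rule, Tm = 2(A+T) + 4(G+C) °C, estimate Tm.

22°C

A=4, G=1, T=5, C=0
AT pairs contribute 9, GC pairs contribute 1.
Tm = 4·1 + 2·9 = 4 + 18 = 22°C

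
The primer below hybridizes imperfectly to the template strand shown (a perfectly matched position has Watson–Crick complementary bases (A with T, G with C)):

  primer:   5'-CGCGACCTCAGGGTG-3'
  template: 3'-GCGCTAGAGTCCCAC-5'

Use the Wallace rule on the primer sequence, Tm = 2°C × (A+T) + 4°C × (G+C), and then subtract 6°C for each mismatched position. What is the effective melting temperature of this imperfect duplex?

46°C

Primer base counts: A=2, T=2, G=6, C=5 → A+T=4, G+C=11
Perfect-match Tm = 2(4) + 4(11) = 8 + 44 = 52°C
Mismatches (positions where the bases are not complementary): 1 (at position 6)
Effective Tm = 52 − 1×6 = 52 − 6 = 46°C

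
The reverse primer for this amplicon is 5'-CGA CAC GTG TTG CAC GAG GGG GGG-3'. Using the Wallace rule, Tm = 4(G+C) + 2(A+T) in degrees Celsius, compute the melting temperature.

Counting bases: A=4, T=3, G=12, C=5
A+T = 7, G+C = 17
Tm = 2×7 + 4×17 = 82°C

82°C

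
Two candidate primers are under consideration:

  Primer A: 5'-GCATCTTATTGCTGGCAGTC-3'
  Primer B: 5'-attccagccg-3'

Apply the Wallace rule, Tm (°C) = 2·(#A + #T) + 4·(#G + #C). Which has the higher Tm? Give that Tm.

Primer A, 60°C

Primer A: A+T=10, G+C=10 → Tm = 2(10)+4(10) = 60°C
Primer B: A+T=4, G+C=6 → Tm = 2(4)+4(6) = 32°C
60°C vs 32°C → primer A is higher.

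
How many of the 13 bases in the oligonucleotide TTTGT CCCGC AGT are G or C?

T=5, A=1, G=3, C=4
Total G or C: 3 + 4 = 7

7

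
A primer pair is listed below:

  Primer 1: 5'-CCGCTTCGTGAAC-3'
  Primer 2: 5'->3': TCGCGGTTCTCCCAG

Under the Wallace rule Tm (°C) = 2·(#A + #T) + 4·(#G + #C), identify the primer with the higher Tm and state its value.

Primer 2, 50°C

Primer 1: A+T=5, G+C=8 → Tm = 2(5)+4(8) = 42°C
Primer 2: A+T=5, G+C=10 → Tm = 2(5)+4(10) = 50°C
42°C vs 50°C → primer 2 is higher.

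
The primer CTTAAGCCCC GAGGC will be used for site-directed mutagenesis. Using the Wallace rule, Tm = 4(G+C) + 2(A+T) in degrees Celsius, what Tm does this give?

50°C

Base counts: G=4, A=3, T=2, C=6
AT pairs contribute 5, GC pairs contribute 10.
Tm = 2(5) + 4(10) = 10 + 40 = 50°C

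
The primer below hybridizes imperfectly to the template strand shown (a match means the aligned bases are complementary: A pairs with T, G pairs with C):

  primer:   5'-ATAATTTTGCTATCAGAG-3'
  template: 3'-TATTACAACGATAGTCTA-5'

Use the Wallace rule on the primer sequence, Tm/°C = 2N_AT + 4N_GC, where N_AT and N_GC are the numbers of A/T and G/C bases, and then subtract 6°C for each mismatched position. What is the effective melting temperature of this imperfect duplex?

34°C

Primer base counts: A=6, T=7, G=3, C=2 → A+T=13, G+C=5
Perfect-match Tm = 2(13) + 4(5) = 26 + 20 = 46°C
Mismatches (positions where the bases are not complementary): 2 (at positions 6, 18)
Effective Tm = 46 − 2×6 = 46 − 12 = 34°C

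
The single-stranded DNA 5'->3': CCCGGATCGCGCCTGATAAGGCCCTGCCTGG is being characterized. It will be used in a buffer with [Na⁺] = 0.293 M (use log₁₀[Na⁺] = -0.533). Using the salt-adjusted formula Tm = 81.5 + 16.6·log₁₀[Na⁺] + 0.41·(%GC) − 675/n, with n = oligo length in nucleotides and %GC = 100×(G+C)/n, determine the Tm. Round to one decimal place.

Length n = 31. A=4, C=12, T=5, G=10
G+C = 22, so %GC = 22/31 × 100 = 70.968%
Salt term: 16.6 × (-0.533) = -8.848
GC term: 0.41 × 70.968 = 29.097; length term: −675/31 = −21.774
Tm = 81.5 + (-8.848) + 29.097 − 21.774 = 79.975 → 80.0°C

80.0°C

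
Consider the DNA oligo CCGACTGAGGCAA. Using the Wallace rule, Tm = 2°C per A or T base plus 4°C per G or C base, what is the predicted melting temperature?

42°C

Base counts: C=4, G=4, T=1, A=4
AT pairs contribute 5, GC pairs contribute 8.
Tm = 2(5) + 4(8) = 10 + 32 = 42°C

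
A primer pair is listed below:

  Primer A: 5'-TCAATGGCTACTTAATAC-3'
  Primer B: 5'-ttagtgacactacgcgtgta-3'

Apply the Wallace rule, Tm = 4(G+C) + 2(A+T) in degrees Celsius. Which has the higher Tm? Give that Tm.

Primer B, 58°C

Primer A: A+T=12, G+C=6 → Tm = 2(12)+4(6) = 48°C
Primer B: A+T=11, G+C=9 → Tm = 2(11)+4(9) = 58°C
48°C vs 58°C → primer B is higher.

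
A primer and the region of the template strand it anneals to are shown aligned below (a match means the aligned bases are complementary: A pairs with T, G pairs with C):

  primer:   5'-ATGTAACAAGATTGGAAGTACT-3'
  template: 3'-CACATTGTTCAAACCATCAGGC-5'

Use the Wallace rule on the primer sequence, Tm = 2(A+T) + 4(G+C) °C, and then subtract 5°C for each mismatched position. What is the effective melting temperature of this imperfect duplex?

Primer base counts: A=9, T=6, G=5, C=2 → A+T=15, G+C=7
Perfect-match Tm = 2(15) + 4(7) = 30 + 28 = 58°C
Mismatches (positions where the bases are not complementary): 5 (at positions 1, 11, 16, 20, 22)
Effective Tm = 58 − 5×5 = 58 − 25 = 33°C

33°C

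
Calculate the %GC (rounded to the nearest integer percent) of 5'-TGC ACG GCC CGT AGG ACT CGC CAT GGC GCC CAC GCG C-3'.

Counting bases: T=4, A=5, G=12, C=16
G+C = 12 + 16 = 28 out of 37 bases
%GC = 28/37 × 100 = 75.68% ≈ 76%

76%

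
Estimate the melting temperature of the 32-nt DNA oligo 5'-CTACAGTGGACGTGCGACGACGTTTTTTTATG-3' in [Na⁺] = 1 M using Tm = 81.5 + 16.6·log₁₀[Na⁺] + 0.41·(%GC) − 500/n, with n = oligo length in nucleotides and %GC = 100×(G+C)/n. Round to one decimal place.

Length n = 32. Counting bases: T=11, C=6, G=9, A=6
G+C = 15, so %GC = 15/32 × 100 = 46.875%
Salt term: 16.6 × (0) = 0
GC term: 0.41 × 46.875 = 19.219; length term: −500/32 = −15.625
Tm = 81.5 + (0) + 19.219 − 15.625 = 85.094 → 85.1°C

85.1°C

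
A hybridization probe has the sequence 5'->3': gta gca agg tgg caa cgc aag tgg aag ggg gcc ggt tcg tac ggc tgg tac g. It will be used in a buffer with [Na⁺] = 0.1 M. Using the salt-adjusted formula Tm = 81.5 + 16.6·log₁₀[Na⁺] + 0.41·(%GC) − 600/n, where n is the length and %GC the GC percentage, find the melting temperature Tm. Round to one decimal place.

79.4°C

Length n = 52. Scanning the sequence gives G=23, A=11, T=8, C=10.
G+C = 33, so %GC = 33/52 × 100 = 63.462%
Salt term: 16.6 × (-1) = -16.6
GC term: 0.41 × 63.462 = 26.019; length term: −600/52 = −11.538
Tm = 81.5 + (-16.6) + 26.019 − 11.538 = 79.381 → 79.4°C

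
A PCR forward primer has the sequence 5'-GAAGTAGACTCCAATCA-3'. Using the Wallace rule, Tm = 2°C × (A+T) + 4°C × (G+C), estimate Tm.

Counting bases: A=7, G=3, C=4, T=3
So N_AT = 10 and N_GC = 7.
Tm = 2(10) + 4(7) = 20 + 28 = 48°C

48°C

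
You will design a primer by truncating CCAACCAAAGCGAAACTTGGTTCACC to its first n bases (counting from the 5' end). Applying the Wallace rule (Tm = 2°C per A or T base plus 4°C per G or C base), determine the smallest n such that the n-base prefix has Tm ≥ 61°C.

n = 21

First 20 bases: CCAACCAAAGCGAAACTTGG → Tm = 60°C (< 61°C)
First 21 bases: CCAACCAAAGCGAAACTTGGT → Tm = 62°C (≥ 61°C)
Since every base adds ≥2°C, Tm only increases with n, so the threshold is first crossed at n = 21.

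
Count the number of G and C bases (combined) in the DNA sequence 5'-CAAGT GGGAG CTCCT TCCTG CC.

14

Base counts: C=8, G=6, T=5, A=3
G+C = 6 + 8 = 14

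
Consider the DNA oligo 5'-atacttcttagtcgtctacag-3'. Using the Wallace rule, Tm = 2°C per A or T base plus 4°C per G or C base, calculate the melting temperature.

Scanning the sequence gives C=5, A=5, G=3, T=8.
So N_AT = 13 and N_GC = 8.
Tm = 2(13) + 4(8) = 26 + 32 = 58°C

58°C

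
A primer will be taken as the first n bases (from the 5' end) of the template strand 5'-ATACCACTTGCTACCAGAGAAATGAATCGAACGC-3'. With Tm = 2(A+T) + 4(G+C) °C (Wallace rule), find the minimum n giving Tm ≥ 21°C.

n = 8

First 7 bases: ATACCAC → Tm = 20°C (< 21°C)
First 8 bases: ATACCACT → Tm = 22°C (≥ 21°C)
Since every base adds ≥2°C, Tm only increases with n, so the threshold is first crossed at n = 8.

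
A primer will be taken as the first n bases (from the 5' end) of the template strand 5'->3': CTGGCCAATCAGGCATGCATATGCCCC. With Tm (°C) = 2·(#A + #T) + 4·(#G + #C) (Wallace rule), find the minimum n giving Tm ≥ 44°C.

First 13 bases: CTGGCCAATCAGG → Tm = 42°C (< 44°C)
First 14 bases: CTGGCCAATCAGGC → Tm = 46°C (≥ 44°C)
Since every base adds ≥2°C, Tm only increases with n, so the threshold is first crossed at n = 14.

n = 14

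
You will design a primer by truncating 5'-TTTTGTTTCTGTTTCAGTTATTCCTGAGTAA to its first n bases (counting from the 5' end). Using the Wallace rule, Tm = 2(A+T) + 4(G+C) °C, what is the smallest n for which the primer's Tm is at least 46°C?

First 17 bases: TTTTGTTTCTGTTTCAG → Tm = 44°C (< 46°C)
First 18 bases: TTTTGTTTCTGTTTCAGT → Tm = 46°C (≥ 46°C)
Since every base adds ≥2°C, Tm only increases with n, so the threshold is first crossed at n = 18.

n = 18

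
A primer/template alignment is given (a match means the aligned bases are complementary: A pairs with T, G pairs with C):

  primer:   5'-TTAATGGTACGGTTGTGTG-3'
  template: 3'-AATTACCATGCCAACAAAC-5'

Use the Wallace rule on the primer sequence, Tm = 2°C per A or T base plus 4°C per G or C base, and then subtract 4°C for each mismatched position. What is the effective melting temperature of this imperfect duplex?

Primer base counts: A=3, T=8, G=7, C=1 → A+T=11, G+C=8
Perfect-match Tm = 2(11) + 4(8) = 22 + 32 = 54°C
Mismatches (positions where the bases are not complementary): 1 (at position 17)
Effective Tm = 54 − 1×4 = 54 − 4 = 50°C

50°C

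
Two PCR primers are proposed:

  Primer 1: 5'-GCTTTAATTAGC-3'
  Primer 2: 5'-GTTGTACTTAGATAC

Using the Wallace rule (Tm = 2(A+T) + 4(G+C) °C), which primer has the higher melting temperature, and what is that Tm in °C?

Primer 1: A+T=8, G+C=4 → Tm = 2(8)+4(4) = 32°C
Primer 2: A+T=10, G+C=5 → Tm = 2(10)+4(5) = 40°C
32°C vs 40°C → primer 2 is higher.

Primer 2, 40°C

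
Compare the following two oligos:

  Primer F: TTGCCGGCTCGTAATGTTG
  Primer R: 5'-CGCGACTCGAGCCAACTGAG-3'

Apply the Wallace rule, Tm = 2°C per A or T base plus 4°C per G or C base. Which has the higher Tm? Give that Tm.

Primer F: A+T=9, G+C=10 → Tm = 2(9)+4(10) = 58°C
Primer R: A+T=7, G+C=13 → Tm = 2(7)+4(13) = 66°C
58°C vs 66°C → primer R is higher.

Primer R, 66°C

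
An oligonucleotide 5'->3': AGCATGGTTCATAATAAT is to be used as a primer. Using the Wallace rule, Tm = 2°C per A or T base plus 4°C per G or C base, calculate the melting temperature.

46°C

Counting bases: A=7, C=2, G=3, T=6
A+T = 13, G+C = 5
Tm = 2(13) + 4(5) = 26 + 20 = 46°C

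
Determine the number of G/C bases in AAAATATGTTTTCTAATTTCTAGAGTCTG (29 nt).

7

Counting bases: G=4, C=3, T=13, A=9
G+C = 4 + 3 = 7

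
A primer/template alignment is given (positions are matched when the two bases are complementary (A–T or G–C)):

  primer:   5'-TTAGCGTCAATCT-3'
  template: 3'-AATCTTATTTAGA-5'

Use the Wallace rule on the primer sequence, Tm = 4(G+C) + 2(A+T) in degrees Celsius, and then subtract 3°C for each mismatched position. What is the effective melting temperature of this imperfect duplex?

27°C

Primer base counts: A=3, T=5, G=2, C=3 → A+T=8, G+C=5
Perfect-match Tm = 2(8) + 4(5) = 16 + 20 = 36°C
Mismatches (positions where the bases are not complementary): 3 (at positions 5, 6, 8)
Effective Tm = 36 − 3×3 = 36 − 9 = 27°C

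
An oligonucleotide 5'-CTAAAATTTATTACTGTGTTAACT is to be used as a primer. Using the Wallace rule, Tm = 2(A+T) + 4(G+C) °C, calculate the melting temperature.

58°C

Base counts: T=11, A=8, C=3, G=2
A+T = 19, G+C = 5
Tm = 2×19 + 4×5 = 58°C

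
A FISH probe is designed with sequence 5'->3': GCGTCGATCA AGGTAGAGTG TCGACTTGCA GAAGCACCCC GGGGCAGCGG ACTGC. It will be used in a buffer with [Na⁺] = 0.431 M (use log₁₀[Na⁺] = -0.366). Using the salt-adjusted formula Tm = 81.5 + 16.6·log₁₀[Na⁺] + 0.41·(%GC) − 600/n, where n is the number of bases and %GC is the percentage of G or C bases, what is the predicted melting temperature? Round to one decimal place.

Length n = 55. Base counts: T=8, C=15, G=20, A=12
G+C = 35, so %GC = 35/55 × 100 = 63.636%
Salt term: 16.6 × (-0.366) = -6.076
GC term: 0.41 × 63.636 = 26.091; length term: −600/55 = −10.909
Tm = 81.5 + (-6.076) + 26.091 − 10.909 = 90.606 → 90.6°C

90.6°C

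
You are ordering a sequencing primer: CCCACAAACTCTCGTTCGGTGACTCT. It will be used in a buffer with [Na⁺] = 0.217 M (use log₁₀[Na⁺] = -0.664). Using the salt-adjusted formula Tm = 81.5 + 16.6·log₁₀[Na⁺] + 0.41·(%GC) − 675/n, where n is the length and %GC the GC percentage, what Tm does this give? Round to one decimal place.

Length n = 26. Scanning the sequence gives C=10, A=5, T=7, G=4.
G+C = 14, so %GC = 14/26 × 100 = 53.846%
Salt term: 16.6 × (-0.664) = -11.022
GC term: 0.41 × 53.846 = 22.077; length term: −675/26 = −25.962
Tm = 81.5 + (-11.022) + 22.077 − 25.962 = 66.593 → 66.6°C

66.6°C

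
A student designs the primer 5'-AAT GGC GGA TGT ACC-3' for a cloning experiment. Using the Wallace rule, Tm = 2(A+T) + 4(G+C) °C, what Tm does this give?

46°C

Base counts: T=3, G=5, A=4, C=3
A+T = 7, G+C = 8
Tm = 4·8 + 2·7 = 32 + 14 = 46°C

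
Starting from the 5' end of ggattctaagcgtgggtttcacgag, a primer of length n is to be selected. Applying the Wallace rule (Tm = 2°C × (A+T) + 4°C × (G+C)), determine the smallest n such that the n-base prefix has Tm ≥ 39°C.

n = 14

First 13 bases: GGATTCTAAGCGT → Tm = 38°C (< 39°C)
First 14 bases: GGATTCTAAGCGTG → Tm = 42°C (≥ 39°C)
Each additional base adds 2°C (A/T) or 4°C (G/C), so Tm is non-decreasing in n; n = 14 is the first length to reach 39°C.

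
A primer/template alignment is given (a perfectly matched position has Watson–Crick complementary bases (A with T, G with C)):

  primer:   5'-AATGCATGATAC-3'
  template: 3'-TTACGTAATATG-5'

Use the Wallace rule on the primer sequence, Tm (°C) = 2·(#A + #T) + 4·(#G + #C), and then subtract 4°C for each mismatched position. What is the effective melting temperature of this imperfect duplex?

28°C

Primer base counts: A=5, T=3, G=2, C=2 → A+T=8, G+C=4
Perfect-match Tm = 2(8) + 4(4) = 16 + 16 = 32°C
Mismatches (positions where the bases are not complementary): 1 (at position 8)
Effective Tm = 32 − 1×4 = 32 − 4 = 28°C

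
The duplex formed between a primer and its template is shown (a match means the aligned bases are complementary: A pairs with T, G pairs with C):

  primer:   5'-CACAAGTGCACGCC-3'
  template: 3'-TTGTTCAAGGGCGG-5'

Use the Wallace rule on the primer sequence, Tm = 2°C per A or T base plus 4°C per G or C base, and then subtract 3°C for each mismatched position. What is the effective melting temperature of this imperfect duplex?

Primer base counts: A=4, T=1, G=3, C=6 → A+T=5, G+C=9
Perfect-match Tm = 2(5) + 4(9) = 10 + 36 = 46°C
Mismatches (positions where the bases are not complementary): 3 (at positions 1, 8, 10)
Effective Tm = 46 − 3×3 = 46 − 9 = 37°C

37°C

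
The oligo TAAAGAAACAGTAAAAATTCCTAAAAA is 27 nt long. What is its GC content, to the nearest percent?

19%

Counting bases: A=17, C=3, T=5, G=2
G+C = 2 + 3 = 5 out of 27 bases
%GC = 5/27 × 100 = 18.52% ≈ 19%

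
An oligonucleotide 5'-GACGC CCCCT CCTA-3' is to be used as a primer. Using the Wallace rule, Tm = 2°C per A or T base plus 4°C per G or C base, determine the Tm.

Scanning the sequence gives C=8, G=2, A=2, T=2.
AT pairs contribute 4, GC pairs contribute 10.
Tm = 2(4) + 4(10) = 8 + 40 = 48°C

48°C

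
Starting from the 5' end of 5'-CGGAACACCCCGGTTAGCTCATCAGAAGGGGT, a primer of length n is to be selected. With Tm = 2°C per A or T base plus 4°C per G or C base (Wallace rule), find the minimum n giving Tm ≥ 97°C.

n = 31

First 30 bases: CGGAACACCCCGGTTAGCTCATCAGAAGGG → Tm = 96°C (< 97°C)
First 31 bases: CGGAACACCCCGGTTAGCTCATCAGAAGGGG → Tm = 100°C (≥ 97°C)
Since every base adds ≥2°C, Tm only increases with n, so the threshold is first crossed at n = 31.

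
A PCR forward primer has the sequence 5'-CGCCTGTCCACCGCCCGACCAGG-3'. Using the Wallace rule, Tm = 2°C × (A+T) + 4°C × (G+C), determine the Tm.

82°C

Counting bases: C=12, T=2, G=6, A=3
AT pairs contribute 5, GC pairs contribute 18.
Tm = 4·18 + 2·5 = 72 + 10 = 82°C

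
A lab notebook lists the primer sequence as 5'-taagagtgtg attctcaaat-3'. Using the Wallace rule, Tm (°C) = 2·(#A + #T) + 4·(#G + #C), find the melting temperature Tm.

C=2, A=7, T=7, G=4
So N_AT = 14 and N_GC = 6.
Tm = 2(14) + 4(6) = 28 + 24 = 52°C

52°C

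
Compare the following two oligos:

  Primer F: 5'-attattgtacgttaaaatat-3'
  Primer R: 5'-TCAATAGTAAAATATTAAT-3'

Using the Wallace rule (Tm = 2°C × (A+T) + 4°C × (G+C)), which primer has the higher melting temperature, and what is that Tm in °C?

Primer F: A+T=17, G+C=3 → Tm = 2(17)+4(3) = 46°C
Primer R: A+T=17, G+C=2 → Tm = 2(17)+4(2) = 42°C
46°C vs 42°C → primer F is higher.

Primer F, 46°C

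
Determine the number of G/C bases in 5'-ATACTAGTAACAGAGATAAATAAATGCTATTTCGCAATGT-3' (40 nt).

11

Counting bases: G=6, C=5, A=17, T=12
Total G or C: 6 + 5 = 11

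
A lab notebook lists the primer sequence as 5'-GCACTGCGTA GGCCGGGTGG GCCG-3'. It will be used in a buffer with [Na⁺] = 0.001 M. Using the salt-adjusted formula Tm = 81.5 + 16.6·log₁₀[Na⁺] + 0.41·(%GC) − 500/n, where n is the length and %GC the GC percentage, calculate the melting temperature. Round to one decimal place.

Length n = 24. A=2, C=7, T=3, G=12
G+C = 19, so %GC = 19/24 × 100 = 79.167%
Salt term: 16.6 × (-3) = -49.8
GC term: 0.41 × 79.167 = 32.458; length term: −500/24 = −20.833
Tm = 81.5 + (-49.8) + 32.458 − 20.833 = 43.325 → 43.3°C

43.3°C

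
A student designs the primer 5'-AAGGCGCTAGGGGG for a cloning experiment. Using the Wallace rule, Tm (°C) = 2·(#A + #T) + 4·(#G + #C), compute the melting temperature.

C=2, G=8, T=1, A=3
A+T = 4, G+C = 10
Tm = 2(4) + 4(10) = 8 + 40 = 48°C

48°C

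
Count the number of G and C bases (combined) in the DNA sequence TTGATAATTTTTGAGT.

Base counts: C=0, A=4, G=3, T=9
G+C = 3 + 0 = 3

3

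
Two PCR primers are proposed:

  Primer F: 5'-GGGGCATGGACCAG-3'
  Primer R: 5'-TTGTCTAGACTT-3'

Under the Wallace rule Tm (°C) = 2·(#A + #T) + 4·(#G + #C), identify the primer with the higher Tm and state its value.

Primer F, 48°C

Primer F: A+T=4, G+C=10 → Tm = 2(4)+4(10) = 48°C
Primer R: A+T=8, G+C=4 → Tm = 2(8)+4(4) = 32°C
48°C vs 32°C → primer F is higher.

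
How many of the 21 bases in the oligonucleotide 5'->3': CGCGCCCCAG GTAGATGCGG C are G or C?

16

Base counts: A=3, G=8, T=2, C=8
Total G or C: 8 + 8 = 16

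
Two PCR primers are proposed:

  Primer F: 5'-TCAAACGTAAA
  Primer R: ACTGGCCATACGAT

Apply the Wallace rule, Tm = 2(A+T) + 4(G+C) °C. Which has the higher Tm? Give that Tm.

Primer R, 42°C

Primer F: A+T=8, G+C=3 → Tm = 2(8)+4(3) = 28°C
Primer R: A+T=7, G+C=7 → Tm = 2(7)+4(7) = 42°C
28°C vs 42°C → primer R is higher.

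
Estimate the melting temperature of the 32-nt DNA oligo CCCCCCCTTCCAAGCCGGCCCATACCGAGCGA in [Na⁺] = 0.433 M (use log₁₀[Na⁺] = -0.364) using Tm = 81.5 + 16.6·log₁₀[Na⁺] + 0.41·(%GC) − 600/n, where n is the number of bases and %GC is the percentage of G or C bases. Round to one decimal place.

86.2°C

Length n = 32. C=17, A=6, G=6, T=3
G+C = 23, so %GC = 23/32 × 100 = 71.875%
Salt term: 16.6 × (-0.364) = -6.042
GC term: 0.41 × 71.875 = 29.469; length term: −600/32 = −18.75
Tm = 81.5 + (-6.042) + 29.469 − 18.75 = 86.177 → 86.2°C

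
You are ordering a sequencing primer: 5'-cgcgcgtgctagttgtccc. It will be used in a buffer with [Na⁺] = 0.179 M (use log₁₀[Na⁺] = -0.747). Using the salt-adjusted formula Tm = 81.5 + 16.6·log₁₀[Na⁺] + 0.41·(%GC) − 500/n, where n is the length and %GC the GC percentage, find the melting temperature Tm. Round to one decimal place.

70.8°C

Length n = 19. A=1, C=7, T=5, G=6
G+C = 13, so %GC = 13/19 × 100 = 68.421%
Salt term: 16.6 × (-0.747) = -12.4
GC term: 0.41 × 68.421 = 28.053; length term: −500/19 = −26.316
Tm = 81.5 + (-12.4) + 28.053 − 26.316 = 70.837 → 70.8°C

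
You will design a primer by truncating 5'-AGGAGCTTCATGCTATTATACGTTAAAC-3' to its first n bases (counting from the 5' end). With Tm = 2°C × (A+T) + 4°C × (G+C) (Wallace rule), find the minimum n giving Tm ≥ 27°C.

First 8 bases: AGGAGCTT → Tm = 24°C (< 27°C)
First 9 bases: AGGAGCTTC → Tm = 28°C (≥ 27°C)
Since every base adds ≥2°C, Tm only increases with n, so the threshold is first crossed at n = 9.

n = 9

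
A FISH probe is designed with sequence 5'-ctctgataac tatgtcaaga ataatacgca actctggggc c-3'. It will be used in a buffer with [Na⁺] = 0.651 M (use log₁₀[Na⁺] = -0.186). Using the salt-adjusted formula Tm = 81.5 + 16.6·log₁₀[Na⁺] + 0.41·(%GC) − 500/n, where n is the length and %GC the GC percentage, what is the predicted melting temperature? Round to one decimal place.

Length n = 41. Scanning the sequence gives A=13, T=10, G=8, C=10.
G+C = 18, so %GC = 18/41 × 100 = 43.902%
Salt term: 16.6 × (-0.186) = -3.088
GC term: 0.41 × 43.902 = 18; length term: −500/41 = −12.195
Tm = 81.5 + (-3.088) + 18 − 12.195 = 84.217 → 84.2°C

84.2°C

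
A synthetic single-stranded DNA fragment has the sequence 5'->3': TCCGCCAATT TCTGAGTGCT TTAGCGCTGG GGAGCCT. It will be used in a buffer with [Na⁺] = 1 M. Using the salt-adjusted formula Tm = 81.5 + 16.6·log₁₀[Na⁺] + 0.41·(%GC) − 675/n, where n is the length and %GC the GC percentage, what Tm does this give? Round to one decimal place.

86.5°C

Length n = 37. Counting bases: G=11, T=11, A=5, C=10
G+C = 21, so %GC = 21/37 × 100 = 56.757%
Salt term: 16.6 × (0) = 0
GC term: 0.41 × 56.757 = 23.27; length term: −675/37 = −18.243
Tm = 81.5 + (0) + 23.27 − 18.243 = 86.527 → 86.5°C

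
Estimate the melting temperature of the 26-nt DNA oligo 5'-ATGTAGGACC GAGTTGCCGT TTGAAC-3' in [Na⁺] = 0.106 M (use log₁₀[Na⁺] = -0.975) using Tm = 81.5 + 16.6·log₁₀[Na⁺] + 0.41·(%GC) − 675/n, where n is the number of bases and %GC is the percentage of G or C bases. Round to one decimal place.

Length n = 26. A=6, T=7, C=5, G=8
G+C = 13, so %GC = 13/26 × 100 = 50%
Salt term: 16.6 × (-0.975) = -16.185
GC term: 0.41 × 50 = 20.5; length term: −675/26 = −25.962
Tm = 81.5 + (-16.185) + 20.5 − 25.962 = 59.853 → 59.9°C

59.9°C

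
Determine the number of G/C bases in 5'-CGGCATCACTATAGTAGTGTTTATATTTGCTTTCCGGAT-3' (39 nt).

15

Scanning the sequence gives T=16, A=8, C=7, G=8.
G+C = 8 + 7 = 15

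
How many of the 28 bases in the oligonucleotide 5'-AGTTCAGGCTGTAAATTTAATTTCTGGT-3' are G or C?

Scanning the sequence gives G=6, C=3, A=7, T=12.
G+C = 6 + 3 = 9

9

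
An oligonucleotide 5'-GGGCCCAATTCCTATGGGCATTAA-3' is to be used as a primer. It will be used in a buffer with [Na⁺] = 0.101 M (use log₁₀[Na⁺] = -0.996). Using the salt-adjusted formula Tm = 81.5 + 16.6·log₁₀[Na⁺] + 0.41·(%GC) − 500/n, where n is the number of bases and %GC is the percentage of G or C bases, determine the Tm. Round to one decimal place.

64.6°C

Length n = 24. Scanning the sequence gives T=6, A=6, C=6, G=6.
G+C = 12, so %GC = 12/24 × 100 = 50%
Salt term: 16.6 × (-0.996) = -16.534
GC term: 0.41 × 50 = 20.5; length term: −500/24 = −20.833
Tm = 81.5 + (-16.534) + 20.5 − 20.833 = 64.633 → 64.6°C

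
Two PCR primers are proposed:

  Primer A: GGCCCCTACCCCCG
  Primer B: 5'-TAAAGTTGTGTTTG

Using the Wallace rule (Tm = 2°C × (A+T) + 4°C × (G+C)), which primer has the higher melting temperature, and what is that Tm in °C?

Primer A, 52°C

Primer A: A+T=2, G+C=12 → Tm = 2(2)+4(12) = 52°C
Primer B: A+T=10, G+C=4 → Tm = 2(10)+4(4) = 36°C
52°C vs 36°C → primer A is higher.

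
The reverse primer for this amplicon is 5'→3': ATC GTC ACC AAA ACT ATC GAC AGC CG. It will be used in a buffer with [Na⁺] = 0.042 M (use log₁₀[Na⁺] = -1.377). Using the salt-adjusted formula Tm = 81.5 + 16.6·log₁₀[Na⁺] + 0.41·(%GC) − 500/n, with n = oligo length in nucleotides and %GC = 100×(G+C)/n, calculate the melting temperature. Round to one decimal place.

59.9°C

Length n = 26. Base counts: A=9, C=9, G=4, T=4
G+C = 13, so %GC = 13/26 × 100 = 50%
Salt term: 16.6 × (-1.377) = -22.858
GC term: 0.41 × 50 = 20.5; length term: −500/26 = −19.231
Tm = 81.5 + (-22.858) + 20.5 − 19.231 = 59.911 → 59.9°C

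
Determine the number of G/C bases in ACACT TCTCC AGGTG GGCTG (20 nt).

Counting bases: C=6, G=6, T=5, A=3
Total G or C: 6 + 6 = 12

12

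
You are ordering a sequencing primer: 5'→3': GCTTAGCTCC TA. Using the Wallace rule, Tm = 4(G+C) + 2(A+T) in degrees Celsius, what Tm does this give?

T=4, A=2, G=2, C=4
AT pairs contribute 6, GC pairs contribute 6.
Tm = 2×6 + 4×6 = 36°C

36°C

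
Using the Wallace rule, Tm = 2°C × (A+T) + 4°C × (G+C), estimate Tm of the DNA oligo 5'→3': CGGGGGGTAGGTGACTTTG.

62°C

Counting bases: G=10, C=2, A=2, T=5
So N_AT = 7 and N_GC = 12.
Tm = 2(7) + 4(12) = 14 + 48 = 62°C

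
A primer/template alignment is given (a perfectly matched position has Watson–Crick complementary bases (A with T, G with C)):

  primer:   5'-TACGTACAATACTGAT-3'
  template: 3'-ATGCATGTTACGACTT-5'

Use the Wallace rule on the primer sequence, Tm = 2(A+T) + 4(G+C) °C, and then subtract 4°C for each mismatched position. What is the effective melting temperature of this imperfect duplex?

34°C

Primer base counts: A=6, T=5, G=2, C=3 → A+T=11, G+C=5
Perfect-match Tm = 2(11) + 4(5) = 22 + 20 = 42°C
Mismatches (positions where the bases are not complementary): 2 (at positions 11, 16)
Effective Tm = 42 − 2×4 = 42 − 8 = 34°C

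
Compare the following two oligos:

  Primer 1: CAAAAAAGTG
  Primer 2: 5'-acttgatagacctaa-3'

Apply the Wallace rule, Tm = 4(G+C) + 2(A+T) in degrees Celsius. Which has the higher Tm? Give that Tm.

Primer 1: A+T=7, G+C=3 → Tm = 2(7)+4(3) = 26°C
Primer 2: A+T=10, G+C=5 → Tm = 2(10)+4(5) = 40°C
26°C vs 40°C → primer 2 is higher.

Primer 2, 40°C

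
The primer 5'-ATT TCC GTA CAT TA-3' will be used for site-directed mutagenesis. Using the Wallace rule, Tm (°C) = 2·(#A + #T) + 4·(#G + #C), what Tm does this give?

Base counts: G=1, A=4, T=6, C=3
AT pairs contribute 10, GC pairs contribute 4.
Tm = 2×10 + 4×4 = 36°C

36°C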